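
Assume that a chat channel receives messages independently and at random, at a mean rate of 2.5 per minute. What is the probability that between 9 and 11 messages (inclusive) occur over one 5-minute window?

Over the interval, μ = 2.5 × 5 = 12.5 (a 5-minute window = 5 minutes).
P(9 ≤ N ≤ 11) = Σ_{j=9}^{11} e^(−12.5) · 12.5^j/j! ≈ 0.2808.

0.2808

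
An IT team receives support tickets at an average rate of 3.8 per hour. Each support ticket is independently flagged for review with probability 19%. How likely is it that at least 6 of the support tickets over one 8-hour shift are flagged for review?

0.5177

Thinning: the support tickets that are flagged for review themselves form a Poisson process with rate 0.19 × 3.8 = 0.722 per hour.
Over the interval, μ = 0.722 × 8 = 5.776 (an 8-hour shift = 8 hours).
P(N ≥ 6) = 1 − P(N ≤ 5) ≈ 0.5177.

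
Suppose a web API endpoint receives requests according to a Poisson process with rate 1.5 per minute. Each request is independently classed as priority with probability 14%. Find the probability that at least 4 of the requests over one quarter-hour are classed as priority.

0.3863

Thinning: the requests that are classed as priority themselves form a Poisson process with rate 0.14 × 1.5 = 0.21 per minute.
Over the interval, μ = 0.21 × 15 = 3.15 (a quarter-hour = 15 minutes).
P(N ≥ 4) = 1 − P(N ≤ 3) ≈ 0.3863.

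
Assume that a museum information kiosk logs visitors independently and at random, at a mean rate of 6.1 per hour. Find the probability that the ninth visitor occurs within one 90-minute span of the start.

0.5639

Over the interval, μ = 6.1 × 1.5 = 9.15 (a 90-minute span = 1.5 hours).
The ninth arrival falls in the interval iff at least 9 events occur there: P(S_9 ≤ t) = P(N ≥ 9) = 1 − P(N ≤ 8) ≈ 0.5639.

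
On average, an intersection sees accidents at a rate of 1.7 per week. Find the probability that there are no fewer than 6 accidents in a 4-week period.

0.6730

Over the interval, μ = 1.7 × 4 = 6.8 (a 4-week period = 4 weeks).
P(N ≥ 6) = 1 − P(N ≤ 5) = 1 − Σ_{j=0}^{5} e^(−μ) μ^j/j! ≈ 0.6730.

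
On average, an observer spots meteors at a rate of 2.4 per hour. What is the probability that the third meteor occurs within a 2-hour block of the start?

0.8575

Over the interval, μ = 2.4 × 2 = 4.8 (a 2-hour block = 2 hours).
The third arrival falls in the interval iff at least 3 events occur there: P(S_3 ≤ t) = P(N ≥ 3) = 1 − P(N ≤ 2) ≈ 0.8575.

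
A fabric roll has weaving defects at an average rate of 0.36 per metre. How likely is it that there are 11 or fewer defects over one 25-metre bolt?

Over the interval, μ = 0.36 × 25 = 9 (a 25-metre bolt = 25 metres).
P(N ≤ 11) = Σ_{j=0}^{11} e^(−μ) μ^j/j! ≈ 0.8030.

0.8030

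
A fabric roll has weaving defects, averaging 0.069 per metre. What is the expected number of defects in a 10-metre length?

0.69

E[N] = λt = 0.069 × 10 = 0.69 (a 10-metre length = 10 metres).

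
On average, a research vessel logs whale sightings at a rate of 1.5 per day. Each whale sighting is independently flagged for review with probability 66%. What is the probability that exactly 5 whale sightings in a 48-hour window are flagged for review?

Thinning: the whale sightings that are flagged for review themselves form a Poisson process with rate 0.66 × 1.5 = 0.99 per day.
Over the interval, μ = 0.99 × 2 = 1.98 (a 48-hour window = 2 days).
P(N = 5) = e^(−1.98) · 1.98^5/5! ≈ 0.0350.

0.0350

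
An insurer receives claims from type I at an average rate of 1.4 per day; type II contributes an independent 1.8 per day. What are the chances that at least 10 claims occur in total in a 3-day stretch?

0.4911

Independent Poisson processes superpose: combined rate λ = 1.4 + 1.8 = 3.2 per day.
Over the interval, μ = 3.2 × 3 = 9.6 (a 3-day stretch = 3 days).
P(N ≥ 10) = 1 − P(N ≤ 9) ≈ 0.4911.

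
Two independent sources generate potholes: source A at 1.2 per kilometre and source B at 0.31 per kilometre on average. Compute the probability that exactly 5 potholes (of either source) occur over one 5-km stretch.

Independent Poisson processes superpose: combined rate λ = 1.2 + 0.31 = 1.51 per kilometre.
Over the interval, μ = 1.51 × 5 = 7.55 (a 5-km stretch = 5 kilometres).
P(N = 5) = e^(−7.55) · 7.55^5/5! ≈ 0.1076.

0.1076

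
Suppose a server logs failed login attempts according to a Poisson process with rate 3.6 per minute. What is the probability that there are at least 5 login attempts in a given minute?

0.2936

With mean μ = 3.6 per minute,
P(N ≥ 5) = 1 − P(N ≤ 4) = 1 − Σ_{j=0}^{4} e^(−μ) μ^j/j! ≈ 0.2936.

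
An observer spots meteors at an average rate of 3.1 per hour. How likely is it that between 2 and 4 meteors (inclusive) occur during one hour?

With mean μ = 3.1 per hour,
P(2 ≤ N ≤ 4) = Σ_{j=2}^{4} e^(−3.1) · 3.1^j/j! ≈ 0.6135.

0.6135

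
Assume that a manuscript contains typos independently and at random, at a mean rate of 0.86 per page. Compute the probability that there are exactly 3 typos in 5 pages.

0.1798

Over the interval, μ = 0.86 × 5 = 4.3 (5 pages).
P(N = 3) = e^(−μ) μ^3/3! = e^(−4.3) · 4.3^3/6 ≈ 0.1798.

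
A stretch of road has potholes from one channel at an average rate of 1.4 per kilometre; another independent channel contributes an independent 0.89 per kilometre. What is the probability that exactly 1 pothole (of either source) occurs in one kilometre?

Independent Poisson processes superpose: combined rate λ = 1.4 + 0.89 = 2.29 per kilometre.
So μ = 2.29.
P(N = 1) = e^(−2.29) · 2.29^1/1! ≈ 0.2319.

0.2319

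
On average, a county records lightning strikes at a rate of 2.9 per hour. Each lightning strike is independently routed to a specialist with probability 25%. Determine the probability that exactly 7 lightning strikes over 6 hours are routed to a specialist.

0.0755

Thinning: the lightning strikes that are routed to a specialist themselves form a Poisson process with rate 0.25 × 2.9 = 0.725 per hour.
Over the interval, μ = 0.725 × 6 = 4.35 (6 hours).
P(N = 7) = e^(−4.35) · 4.35^7/7! ≈ 0.0755.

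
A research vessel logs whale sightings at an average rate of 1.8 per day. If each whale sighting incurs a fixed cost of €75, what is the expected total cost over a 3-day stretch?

E[N] = 1.8 × 3 = 5.4 (a 3-day stretch = 3 days); E[cost] = 5.4 × €75 = €405.

€405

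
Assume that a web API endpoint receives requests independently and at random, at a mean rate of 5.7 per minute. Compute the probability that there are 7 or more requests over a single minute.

With mean μ = 5.7 per minute,
P(N ≥ 7) = 1 − P(N ≤ 6) = 1 − Σ_{j=0}^{6} e^(−μ) μ^j/j! ≈ 0.3456.

0.3456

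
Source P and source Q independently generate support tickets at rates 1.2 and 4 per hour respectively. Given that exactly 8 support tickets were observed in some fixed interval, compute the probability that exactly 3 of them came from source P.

0.1854

Given the total, each event is independently from source P with probability p = λ_P/(λ_P+λ_Q) = 1.2/5.2 ≈ 0.2308.
So K ~ Binomial(8, 1.2/5.2): P(K = 3) = C(8,3) · (1.2/5.2)^3 · (4/5.2)^5 ≈ 0.1854.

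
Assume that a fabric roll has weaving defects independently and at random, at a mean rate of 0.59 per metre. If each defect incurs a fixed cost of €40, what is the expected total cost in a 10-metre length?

E[N] = 0.59 × 10 = 5.9 (a 10-metre length = 10 metres); E[cost] = 5.9 × €40 = €236.

€236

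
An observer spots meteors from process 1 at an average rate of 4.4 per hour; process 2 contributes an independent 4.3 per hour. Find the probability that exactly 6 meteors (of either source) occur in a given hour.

0.1003

Independent Poisson processes superpose: combined rate λ = 4.4 + 4.3 = 8.7 per hour.
So μ = 8.7.
P(N = 6) = e^(−8.7) · 8.7^6/6! ≈ 0.1003.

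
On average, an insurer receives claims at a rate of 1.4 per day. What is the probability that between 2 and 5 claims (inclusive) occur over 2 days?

Over the interval, μ = 1.4 × 2 = 2.8 (2 days).
P(2 ≤ N ≤ 5) = Σ_{j=2}^{5} e^(−2.8) · 2.8^j/j! ≈ 0.7038.

0.7038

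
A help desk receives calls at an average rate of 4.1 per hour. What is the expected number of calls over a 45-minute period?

3.075

E[N] = λt = 4.1 × 0.75 = 3.075 (a 45-minute period = 0.75 hours).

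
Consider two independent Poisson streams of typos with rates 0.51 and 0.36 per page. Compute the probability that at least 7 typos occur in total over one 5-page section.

0.1502

Independent Poisson processes superpose: combined rate λ = 0.51 + 0.36 = 0.87 per page.
Over the interval, μ = 0.87 × 5 = 4.35 (a 5-page section = 5 pages).
P(N ≥ 7) = 1 − P(N ≤ 6) ≈ 0.1502.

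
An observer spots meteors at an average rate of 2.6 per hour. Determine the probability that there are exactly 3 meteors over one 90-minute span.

0.2001

Over the interval, μ = 2.6 × 1.5 = 3.9 (a 90-minute span = 1.5 hours).
P(N = 3) = e^(−μ) μ^3/3! = e^(−3.9) · 3.9^3/6 ≈ 0.2001.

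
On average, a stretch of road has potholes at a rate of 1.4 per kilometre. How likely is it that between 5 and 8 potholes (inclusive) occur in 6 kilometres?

Over the interval, μ = 1.4 × 6 = 8.4 (6 kilometres).
P(5 ≤ N ≤ 8) = Σ_{j=5}^{8} e^(−8.4) · 8.4^j/j! ≈ 0.4580.

0.4580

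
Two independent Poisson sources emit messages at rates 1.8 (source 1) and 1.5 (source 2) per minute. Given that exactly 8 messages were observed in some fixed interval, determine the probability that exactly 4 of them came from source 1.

Given the total, each event is independently from source 1 with probability p = λ_1/(λ_1+λ_2) = 1.8/3.3 ≈ 0.5455.
So K ~ Binomial(8, 1.8/3.3): P(K = 4) = C(8,4) · (1.8/3.3)^4 · (1.5/3.3)^4 ≈ 0.2645.

0.2645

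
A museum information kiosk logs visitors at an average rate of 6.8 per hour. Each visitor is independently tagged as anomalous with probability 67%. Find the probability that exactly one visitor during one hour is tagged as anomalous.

Thinning: the visitors that are tagged as anomalous themselves form a Poisson process with rate 0.67 × 6.8 = 4.556 per hour.
So μ = 4.556.
P(N = 1) = e^(−4.556) · 4.556^1/1! ≈ 0.0479.

0.0479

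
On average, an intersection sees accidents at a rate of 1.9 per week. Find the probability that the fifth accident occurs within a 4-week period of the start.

Over the interval, μ = 1.9 × 4 = 7.6 (a 4-week period = 4 weeks).
The fifth arrival falls in the interval iff at least 5 events occur there: P(S_5 ≤ t) = P(N ≥ 5) = 1 − P(N ≤ 4) ≈ 0.8751.

0.8751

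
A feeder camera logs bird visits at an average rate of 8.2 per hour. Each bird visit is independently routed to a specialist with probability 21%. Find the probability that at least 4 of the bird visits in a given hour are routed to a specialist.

Thinning: the bird visits that are routed to a specialist themselves form a Poisson process with rate 0.21 × 8.2 = 1.722 per hour.
So μ = 1.722.
P(N ≥ 4) = 1 − P(N ≤ 3) ≈ 0.0965.

0.0965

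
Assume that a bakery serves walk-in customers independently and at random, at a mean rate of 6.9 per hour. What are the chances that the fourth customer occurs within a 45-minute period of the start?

0.7587

Over the interval, μ = 6.9 × 0.75 = 5.175 (a 45-minute period = 0.75 hours).
The fourth arrival falls in the interval iff at least 4 events occur there: P(S_4 ≤ t) = P(N ≥ 4) = 1 − P(N ≤ 3) ≈ 0.7587.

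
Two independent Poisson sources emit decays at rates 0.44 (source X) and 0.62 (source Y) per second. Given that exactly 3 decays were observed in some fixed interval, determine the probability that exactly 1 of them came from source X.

0.4260

Given the total, each event is independently from source X with probability p = λ_X/(λ_X+λ_Y) = 0.44/1.06 ≈ 0.4151.
So K ~ Binomial(3, 0.44/1.06): P(K = 1) = C(3,1) · (0.44/1.06)^1 · (0.62/1.06)^2 ≈ 0.4260.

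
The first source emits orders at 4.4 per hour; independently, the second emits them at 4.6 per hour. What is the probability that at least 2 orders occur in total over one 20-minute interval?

Independent Poisson processes superpose: combined rate λ = 4.4 + 4.6 = 9 per hour.
Over the interval, μ = 9 × 1/3 = 3 (a 20-minute interval = 1/3 hours).
P(N ≥ 2) = 1 − P(N ≤ 1) ≈ 0.8009.

0.8009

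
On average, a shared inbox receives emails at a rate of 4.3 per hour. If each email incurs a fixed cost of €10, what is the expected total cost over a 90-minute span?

E[N] = 4.3 × 1.5 = 6.45 (a 90-minute span = 1.5 hours); E[cost] = 6.45 × €10 = €64.5.

€64.5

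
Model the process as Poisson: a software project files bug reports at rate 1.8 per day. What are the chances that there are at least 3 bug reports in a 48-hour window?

Over the interval, μ = 1.8 × 2 = 3.6 (a 48-hour window = 2 days).
P(N ≥ 3) = 1 − P(N ≤ 2) = 1 − Σ_{j=0}^{2} e^(−μ) μ^j/j! ≈ 0.6973.

0.6973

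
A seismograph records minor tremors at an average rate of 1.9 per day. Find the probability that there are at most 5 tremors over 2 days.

0.8156

Over the interval, μ = 1.9 × 2 = 3.8 (2 days).
P(N ≤ 5) = Σ_{j=0}^{5} e^(−μ) μ^j/j! ≈ 0.8156.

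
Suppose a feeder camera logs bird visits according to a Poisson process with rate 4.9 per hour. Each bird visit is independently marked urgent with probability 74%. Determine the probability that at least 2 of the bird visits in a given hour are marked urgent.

0.8768

Thinning: the bird visits that are marked urgent themselves form a Poisson process with rate 0.74 × 4.9 = 3.626 per hour.
So μ = 3.626.
P(N ≥ 2) = 1 − P(N ≤ 1) ≈ 0.8768.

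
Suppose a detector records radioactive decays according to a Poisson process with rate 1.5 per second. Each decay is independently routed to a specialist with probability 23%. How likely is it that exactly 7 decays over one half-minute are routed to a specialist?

Thinning: the decays that are routed to a specialist themselves form a Poisson process with rate 0.23 × 1.5 = 0.345 per second.
Over the interval, μ = 0.345 × 30 = 10.35 (a half-minute = 30 seconds).
P(N = 7) = e^(−10.35) · 10.35^7/7! ≈ 0.0808.

0.0808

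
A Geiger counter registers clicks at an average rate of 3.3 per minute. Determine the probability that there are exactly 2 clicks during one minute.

0.2008

With mean μ = 3.3 per minute,
P(N = 2) = e^(−μ) μ^2/2! = e^(−3.3) · 3.3^2/2 ≈ 0.2008.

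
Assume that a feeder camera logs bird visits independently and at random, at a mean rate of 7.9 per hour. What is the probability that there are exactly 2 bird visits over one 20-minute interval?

Over the interval, μ = 7.9 × 1/3 ≈ 2.63333 (a 20-minute interval = 1/3 hours).
P(N = 2) = e^(−μ) μ^2/2! = e^(−2.63333) · 2.63333^2/2 ≈ 0.2491.

0.2491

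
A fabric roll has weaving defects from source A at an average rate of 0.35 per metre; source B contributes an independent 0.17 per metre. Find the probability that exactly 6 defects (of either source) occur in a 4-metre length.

0.0141

Independent Poisson processes superpose: combined rate λ = 0.35 + 0.17 = 0.52 per metre.
Over the interval, μ = 0.52 × 4 = 2.08 (a 4-metre length = 4 metres).
P(N = 6) = e^(−2.08) · 2.08^6/6! ≈ 0.0141.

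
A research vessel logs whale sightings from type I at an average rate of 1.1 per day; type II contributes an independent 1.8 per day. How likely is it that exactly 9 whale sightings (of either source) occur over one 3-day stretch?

0.1311

Independent Poisson processes superpose: combined rate λ = 1.1 + 1.8 = 2.9 per day.
Over the interval, μ = 2.9 × 3 = 8.7 (a 3-day stretch = 3 days).
P(N = 9) = e^(−8.7) · 8.7^9/9! ≈ 0.1311.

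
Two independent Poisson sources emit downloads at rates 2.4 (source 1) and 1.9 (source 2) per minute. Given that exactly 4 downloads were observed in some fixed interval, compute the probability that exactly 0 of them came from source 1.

Given the total, each event is independently from source 1 with probability p = λ_1/(λ_1+λ_2) = 2.4/4.3 ≈ 0.5581.
So K ~ Binomial(4, 2.4/4.3): P(K = 0) = C(4,0) · (2.4/4.3)^0 · (1.9/4.3)^4 ≈ 0.0381.

0.0381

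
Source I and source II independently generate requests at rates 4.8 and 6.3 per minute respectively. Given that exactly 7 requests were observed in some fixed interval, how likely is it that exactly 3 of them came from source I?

Given the total, each event is independently from source I with probability p = λ_I/(λ_I+λ_II) = 4.8/11.1 ≈ 0.4324.
So K ~ Binomial(7, 4.8/11.1): P(K = 3) = C(7,3) · (4.8/11.1)^3 · (6.3/11.1)^4 ≈ 0.2937.

0.2937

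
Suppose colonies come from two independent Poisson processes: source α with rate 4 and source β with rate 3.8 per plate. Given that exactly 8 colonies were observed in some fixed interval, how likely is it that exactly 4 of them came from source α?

Given the total, each event is independently from source α with probability p = λ_α/(λ_α+λ_β) = 4/7.8 ≈ 0.5128.
So K ~ Binomial(8, 4/7.8): P(K = 4) = C(8,4) · (4/7.8)^4 · (3.8/7.8)^4 ≈ 0.2727.

0.2727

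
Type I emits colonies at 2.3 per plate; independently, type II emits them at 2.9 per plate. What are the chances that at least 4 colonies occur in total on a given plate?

0.7619

Independent Poisson processes superpose: combined rate λ = 2.3 + 2.9 = 5.2 per plate.
So μ = 5.2.
P(N ≥ 4) = 1 − P(N ≤ 3) ≈ 0.7619.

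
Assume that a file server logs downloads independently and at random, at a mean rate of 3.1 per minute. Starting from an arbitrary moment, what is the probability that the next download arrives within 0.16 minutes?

0.3910

Inter-arrival times are exponential with rate λ = 3.1 per minute.
P(T ≤ 0.16) = 1 − e^(−λt) = 1 − e^(−3.1 × 0.16) = 1 − e^(−0.496) ≈ 0.3910.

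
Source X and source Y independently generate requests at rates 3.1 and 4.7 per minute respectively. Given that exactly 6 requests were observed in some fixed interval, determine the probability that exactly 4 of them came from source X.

Given the total, each event is independently from source X with probability p = λ_X/(λ_X+λ_Y) = 3.1/7.8 ≈ 0.3974.
So K ~ Binomial(6, 3.1/7.8): P(K = 4) = C(6,4) · (3.1/7.8)^4 · (4.7/7.8)^2 ≈ 0.1359.

0.1359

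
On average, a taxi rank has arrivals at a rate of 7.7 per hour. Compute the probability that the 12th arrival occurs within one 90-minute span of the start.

0.4861

Over the interval, μ = 7.7 × 1.5 = 11.55 (a 90-minute span = 1.5 hours).
The 12th arrival falls in the interval iff at least 12 events occur there: P(S_12 ≤ t) = P(N ≥ 12) = 1 − P(N ≤ 11) ≈ 0.4861.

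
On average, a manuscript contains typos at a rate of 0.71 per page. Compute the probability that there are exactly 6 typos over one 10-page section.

Over the interval, μ = 0.71 × 10 = 7.1 (a 10-page section = 10 pages).
P(N = 6) = e^(−μ) μ^6/6! = e^(−7.1) · 7.1^6/720 ≈ 0.1468.

0.1468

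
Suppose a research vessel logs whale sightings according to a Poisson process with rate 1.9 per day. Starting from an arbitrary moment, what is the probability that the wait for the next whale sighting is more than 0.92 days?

0.1741

The wait for the next event is exponential with rate λ = 1.9 per day.
P(T > 0.92) = e^(−λt) = e^(−1.9 × 0.92) = e^(−1.748) ≈ 0.1741.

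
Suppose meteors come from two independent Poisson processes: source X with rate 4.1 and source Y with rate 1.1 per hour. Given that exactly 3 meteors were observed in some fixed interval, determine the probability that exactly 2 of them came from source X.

Given the total, each event is independently from source X with probability p = λ_X/(λ_X+λ_Y) = 4.1/5.2 ≈ 0.7885.
So K ~ Binomial(3, 4.1/5.2): P(K = 2) = C(3,2) · (4.1/5.2)^2 · (1.1/5.2)^1 ≈ 0.3945.

0.3945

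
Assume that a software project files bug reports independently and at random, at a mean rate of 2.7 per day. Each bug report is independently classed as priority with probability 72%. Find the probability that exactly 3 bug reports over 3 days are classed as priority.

0.0969

Thinning: the bug reports that are classed as priority themselves form a Poisson process with rate 0.72 × 2.7 = 1.944 per day.
Over the interval, μ = 1.944 × 3 = 5.832 (3 days).
P(N = 3) = e^(−5.832) · 5.832^3/3! ≈ 0.0969.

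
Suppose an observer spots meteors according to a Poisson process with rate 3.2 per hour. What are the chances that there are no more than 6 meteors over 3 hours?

Over the interval, μ = 3.2 × 3 = 9.6 (3 hours).
P(N ≤ 6) = Σ_{j=0}^{6} e^(−μ) μ^j/j! ≈ 0.1574.

0.1574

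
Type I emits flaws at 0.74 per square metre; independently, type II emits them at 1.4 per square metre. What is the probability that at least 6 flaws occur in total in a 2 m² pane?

0.2600

Independent Poisson processes superpose: combined rate λ = 0.74 + 1.4 = 2.14 per square metre.
Over the interval, μ = 2.14 × 2 = 4.28 (a 2 m² pane = 2 square metres).
P(N ≥ 6) = 1 − P(N ≤ 5) ≈ 0.2600.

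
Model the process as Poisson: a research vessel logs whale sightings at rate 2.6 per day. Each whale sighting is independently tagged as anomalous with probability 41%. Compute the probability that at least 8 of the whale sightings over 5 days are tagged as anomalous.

0.1700

Thinning: the whale sightings that are tagged as anomalous themselves form a Poisson process with rate 0.41 × 2.6 = 1.066 per day.
Over the interval, μ = 1.066 × 5 = 5.33 (5 days).
P(N ≥ 8) = 1 − P(N ≤ 7) ≈ 0.1700.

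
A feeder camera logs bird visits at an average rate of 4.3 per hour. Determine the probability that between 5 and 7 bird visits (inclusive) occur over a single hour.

0.3585

With mean μ = 4.3 per hour,
P(5 ≤ N ≤ 7) = Σ_{j=5}^{7} e^(−4.3) · 4.3^j/j! ≈ 0.3585.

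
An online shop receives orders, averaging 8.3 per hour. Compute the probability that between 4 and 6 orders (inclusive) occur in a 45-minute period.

Over the interval, μ = 8.3 × 0.75 = 6.225 (a 45-minute period = 0.75 hours).
P(4 ≤ N ≤ 6) = Σ_{j=4}^{6} e^(−6.225) · 6.225^j/j! ≈ 0.4380.

0.4380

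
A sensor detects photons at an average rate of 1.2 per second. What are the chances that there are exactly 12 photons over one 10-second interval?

0.1144

Over the interval, μ = 1.2 × 10 = 12 (a 10-second interval = 10 seconds).
P(N = 12) = e^(−μ) μ^12/12! = e^(−12) · 12^12/479001600 ≈ 0.1144.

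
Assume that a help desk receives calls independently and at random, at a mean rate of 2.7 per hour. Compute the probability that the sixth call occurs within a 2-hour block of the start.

Over the interval, μ = 2.7 × 2 = 5.4 (a 2-hour block = 2 hours).
The sixth arrival falls in the interval iff at least 6 events occur there: P(S_6 ≤ t) = P(N ≥ 6) = 1 − P(N ≤ 5) ≈ 0.4539.

0.4539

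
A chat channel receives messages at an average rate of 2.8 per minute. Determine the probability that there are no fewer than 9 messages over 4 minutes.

Over the interval, μ = 2.8 × 4 = 11.2 (4 minutes).
P(N ≥ 9) = 1 − P(N ≤ 8) = 1 − Σ_{j=0}^{8} e^(−μ) μ^j/j! ≈ 0.7853.

0.7853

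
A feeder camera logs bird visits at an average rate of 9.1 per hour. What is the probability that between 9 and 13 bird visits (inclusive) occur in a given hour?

With mean μ = 9.1 per hour,
P(9 ≤ N ≤ 13) = Σ_{j=9}^{13} e^(−9.1) · 9.1^j/j! ≈ 0.4784.

0.4784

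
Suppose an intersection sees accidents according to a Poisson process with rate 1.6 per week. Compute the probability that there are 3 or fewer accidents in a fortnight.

0.6025

Over the interval, μ = 1.6 × 2 = 3.2 (a fortnight = 2 weeks).
P(N ≤ 3) = Σ_{j=0}^{3} e^(−μ) μ^j/j! ≈ 0.6025.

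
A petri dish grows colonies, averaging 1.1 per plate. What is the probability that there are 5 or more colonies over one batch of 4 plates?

0.4488

Over the interval, μ = 1.1 × 4 = 4.4 (a batch of 4 plates = 4 plates).
P(N ≥ 5) = 1 − P(N ≤ 4) = 1 − Σ_{j=0}^{4} e^(−μ) μ^j/j! ≈ 0.4488.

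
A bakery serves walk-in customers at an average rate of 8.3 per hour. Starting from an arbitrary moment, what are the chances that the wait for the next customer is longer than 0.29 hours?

The wait for the next event is exponential with rate λ = 8.3 per hour.
P(T > 0.29) = e^(−λt) = e^(−8.3 × 0.29) = e^(−2.407) ≈ 0.0901.

0.0901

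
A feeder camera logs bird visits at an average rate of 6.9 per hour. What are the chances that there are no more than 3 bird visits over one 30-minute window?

Over the interval, μ = 6.9 × 0.5 = 3.45 (a 30-minute window = 0.5 hours).
P(N ≤ 3) = Σ_{j=0}^{3} e^(−μ) μ^j/j! ≈ 0.5475.

0.5475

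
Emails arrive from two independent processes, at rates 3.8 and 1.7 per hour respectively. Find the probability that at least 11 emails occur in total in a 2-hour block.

0.5401

Independent Poisson processes superpose: combined rate λ = 3.8 + 1.7 = 5.5 per hour.
Over the interval, μ = 5.5 × 2 = 11 (a 2-hour block = 2 hours).
P(N ≥ 11) = 1 − P(N ≤ 10) ≈ 0.5401.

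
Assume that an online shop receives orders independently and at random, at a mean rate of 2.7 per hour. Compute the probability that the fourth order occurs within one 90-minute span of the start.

Over the interval, μ = 2.7 × 1.5 = 4.05 (a 90-minute span = 1.5 hours).
The fourth arrival falls in the interval iff at least 4 events occur there: P(S_4 ≤ t) = P(N ≥ 4) = 1 − P(N ≤ 3) ≈ 0.5762.

0.5762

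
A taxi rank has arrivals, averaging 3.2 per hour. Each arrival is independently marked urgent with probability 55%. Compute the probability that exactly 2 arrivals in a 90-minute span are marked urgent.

Thinning: the arrivals that are marked urgent themselves form a Poisson process with rate 0.55 × 3.2 = 1.76 per hour.
Over the interval, μ = 1.76 × 1.5 = 2.64 (a 90-minute span = 1.5 hours).
P(N = 2) = e^(−2.64) · 2.64^2/2! ≈ 0.2487.

0.2487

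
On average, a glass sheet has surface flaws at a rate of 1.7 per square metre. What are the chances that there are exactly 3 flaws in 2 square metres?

0.2186

Over the interval, μ = 1.7 × 2 = 3.4 (2 square metres).
P(N = 3) = e^(−μ) μ^3/3! = e^(−3.4) · 3.4^3/6 ≈ 0.2186.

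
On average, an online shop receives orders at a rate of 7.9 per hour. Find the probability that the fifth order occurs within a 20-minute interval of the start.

0.1273

Over the interval, μ = 7.9 × 1/3 ≈ 2.63333 (a 20-minute interval = 1/3 hours).
The fifth arrival falls in the interval iff at least 5 events occur there: P(S_5 ≤ t) = P(N ≥ 5) = 1 − P(N ≤ 4) ≈ 0.1273.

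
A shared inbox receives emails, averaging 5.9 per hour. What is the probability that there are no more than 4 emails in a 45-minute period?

0.5464

Over the interval, μ = 5.9 × 0.75 = 4.425 (a 45-minute period = 0.75 hours).
P(N ≤ 4) = Σ_{j=0}^{4} e^(−μ) μ^j/j! ≈ 0.5464.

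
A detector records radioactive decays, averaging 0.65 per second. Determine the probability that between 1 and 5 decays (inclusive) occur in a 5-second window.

0.8500

Over the interval, μ = 0.65 × 5 = 3.25 (a 5-second window = 5 seconds).
P(1 ≤ N ≤ 5) = Σ_{j=1}^{5} e^(−3.25) · 3.25^j/j! ≈ 0.8500.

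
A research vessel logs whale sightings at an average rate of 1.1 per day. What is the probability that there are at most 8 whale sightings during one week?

Over the interval, μ = 1.1 × 7 = 7.7 (a week = 7 days).
P(N ≤ 8) = Σ_{j=0}^{8} e^(−μ) μ^j/j! ≈ 0.6343.

0.6343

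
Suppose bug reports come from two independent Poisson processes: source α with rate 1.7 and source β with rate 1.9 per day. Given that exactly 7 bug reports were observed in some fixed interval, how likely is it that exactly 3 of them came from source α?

0.2860

Given the total, each event is independently from source α with probability p = λ_α/(λ_α+λ_β) = 1.7/3.6 ≈ 0.4722.
So K ~ Binomial(7, 1.7/3.6): P(K = 3) = C(7,3) · (1.7/3.6)^3 · (1.9/3.6)^4 ≈ 0.2860.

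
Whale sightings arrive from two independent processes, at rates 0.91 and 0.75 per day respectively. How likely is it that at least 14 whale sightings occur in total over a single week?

Independent Poisson processes superpose: combined rate λ = 0.91 + 0.75 = 1.66 per day.
Over the interval, μ = 1.66 × 7 = 11.62 (a week = 7 days).
P(N ≥ 14) = 1 − P(N ≤ 13) ≈ 0.2791.

0.2791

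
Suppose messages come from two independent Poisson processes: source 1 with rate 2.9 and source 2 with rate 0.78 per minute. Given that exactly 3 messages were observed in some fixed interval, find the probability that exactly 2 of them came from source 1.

0.3949

Given the total, each event is independently from source 1 with probability p = λ_1/(λ_1+λ_2) = 2.9/3.68 ≈ 0.7880.
So K ~ Binomial(3, 2.9/3.68): P(K = 2) = C(3,2) · (2.9/3.68)^2 · (0.78/3.68)^1 ≈ 0.3949.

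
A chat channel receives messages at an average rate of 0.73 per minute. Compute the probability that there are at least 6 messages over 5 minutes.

Over the interval, μ = 0.73 × 5 = 3.65 (5 minutes).
P(N ≥ 6) = 1 − P(N ≤ 5) = 1 − Σ_{j=0}^{5} e^(−μ) μ^j/j! ≈ 0.1628.

0.1628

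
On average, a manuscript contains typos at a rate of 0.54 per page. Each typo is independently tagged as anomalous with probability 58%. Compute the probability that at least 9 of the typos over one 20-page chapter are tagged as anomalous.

0.1812

Thinning: the typos that are tagged as anomalous themselves form a Poisson process with rate 0.58 × 0.54 = 0.3132 per page.
Over the interval, μ = 0.3132 × 20 = 6.264 (a 20-page chapter = 20 pages).
P(N ≥ 9) = 1 − P(N ≤ 8) ≈ 0.1812.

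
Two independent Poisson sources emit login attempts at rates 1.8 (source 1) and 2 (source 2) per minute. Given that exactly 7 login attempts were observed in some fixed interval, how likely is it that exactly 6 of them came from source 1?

0.0416

Given the total, each event is independently from source 1 with probability p = λ_1/(λ_1+λ_2) = 1.8/3.8 ≈ 0.4737.
So K ~ Binomial(7, 1.8/3.8): P(K = 6) = C(7,6) · (1.8/3.8)^6 · (2/3.8)^1 ≈ 0.0416.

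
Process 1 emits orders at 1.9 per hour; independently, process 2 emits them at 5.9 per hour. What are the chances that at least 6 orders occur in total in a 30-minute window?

0.1994

Independent Poisson processes superpose: combined rate λ = 1.9 + 5.9 = 7.8 per hour.
Over the interval, μ = 7.8 × 0.5 = 3.9 (a 30-minute window = 0.5 hours).
P(N ≥ 6) = 1 − P(N ≤ 5) ≈ 0.1994.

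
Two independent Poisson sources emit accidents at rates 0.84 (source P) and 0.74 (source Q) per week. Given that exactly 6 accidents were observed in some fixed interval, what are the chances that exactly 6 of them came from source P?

Given the total, each event is independently from source P with probability p = λ_P/(λ_P+λ_Q) = 0.84/1.58 ≈ 0.5316.
So K ~ Binomial(6, 0.84/1.58): P(K = 6) = C(6,6) · (0.84/1.58)^6 · (0.74/1.58)^0 ≈ 0.0226.

0.0226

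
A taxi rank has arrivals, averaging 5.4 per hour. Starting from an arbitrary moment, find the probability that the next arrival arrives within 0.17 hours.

Inter-arrival times are exponential with rate λ = 5.4 per hour.
P(T ≤ 0.17) = 1 − e^(−λt) = 1 − e^(−5.4 × 0.17) = 1 − e^(−0.918) ≈ 0.6007.

0.6007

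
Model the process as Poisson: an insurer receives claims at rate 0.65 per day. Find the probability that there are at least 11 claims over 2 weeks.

Over the interval, μ = 0.65 × 14 = 9.1 (2 weeks = 14 days).
P(N ≥ 11) = 1 − P(N ≤ 10) = 1 − Σ_{j=0}^{10} e^(−μ) μ^j/j! ≈ 0.3059.

0.3059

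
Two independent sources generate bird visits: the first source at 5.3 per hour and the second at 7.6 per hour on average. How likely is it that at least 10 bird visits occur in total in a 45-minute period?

0.5008

Independent Poisson processes superpose: combined rate λ = 5.3 + 7.6 = 12.9 per hour.
Over the interval, μ = 12.9 × 0.75 = 9.675 (a 45-minute period = 0.75 hours).
P(N ≥ 10) = 1 − P(N ≤ 9) ≈ 0.5008.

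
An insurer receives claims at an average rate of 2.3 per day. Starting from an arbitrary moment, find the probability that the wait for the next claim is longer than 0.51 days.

0.3094

The wait for the next event is exponential with rate λ = 2.3 per day.
P(T > 0.51) = e^(−λt) = e^(−2.3 × 0.51) = e^(−1.173) ≈ 0.3094.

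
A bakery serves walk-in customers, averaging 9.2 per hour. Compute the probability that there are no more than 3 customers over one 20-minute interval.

0.6323

Over the interval, μ = 9.2 × 1/3 ≈ 3.06667 (a 20-minute interval = 1/3 hours).
P(N ≤ 3) = Σ_{j=0}^{3} e^(−μ) μ^j/j! ≈ 0.6323.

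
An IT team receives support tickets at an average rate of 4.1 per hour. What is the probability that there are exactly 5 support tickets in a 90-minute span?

0.1564

Over the interval, μ = 4.1 × 1.5 = 6.15 (a 90-minute span = 1.5 hours).
P(N = 5) = e^(−μ) μ^5/5! = e^(−6.15) · 6.15^5/120 ≈ 0.1564.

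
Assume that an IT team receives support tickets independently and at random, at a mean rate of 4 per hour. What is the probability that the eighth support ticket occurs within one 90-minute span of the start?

Over the interval, μ = 4 × 1.5 = 6 (a 90-minute span = 1.5 hours).
The eighth arrival falls in the interval iff at least 8 events occur there: P(S_8 ≤ t) = P(N ≥ 8) = 1 − P(N ≤ 7) ≈ 0.2560.

0.2560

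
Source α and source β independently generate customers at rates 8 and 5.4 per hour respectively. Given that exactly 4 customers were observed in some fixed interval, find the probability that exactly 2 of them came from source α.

Given the total, each event is independently from source α with probability p = λ_α/(λ_α+λ_β) = 8/13.4 ≈ 0.5970.
So K ~ Binomial(4, 8/13.4): P(K = 2) = C(4,2) · (8/13.4)^2 · (5.4/13.4)^2 ≈ 0.3473.

0.3473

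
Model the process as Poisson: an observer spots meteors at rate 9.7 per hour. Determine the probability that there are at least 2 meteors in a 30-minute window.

0.9542

Over the interval, μ = 9.7 × 0.5 = 4.85 (a 30-minute window = 0.5 hours).
P(N ≥ 2) = 1 − P(N ≤ 1) = 1 − Σ_{j=0}^{1} e^(−μ) μ^j/j! ≈ 0.9542.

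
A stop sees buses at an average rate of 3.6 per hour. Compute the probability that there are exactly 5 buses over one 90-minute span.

0.1728

Over the interval, μ = 3.6 × 1.5 = 5.4 (a 90-minute span = 1.5 hours).
P(N = 5) = e^(−μ) μ^5/5! = e^(−5.4) · 5.4^5/120 ≈ 0.1728.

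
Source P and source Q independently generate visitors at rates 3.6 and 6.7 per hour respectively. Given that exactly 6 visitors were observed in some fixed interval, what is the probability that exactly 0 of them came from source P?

0.0758

Given the total, each event is independently from source P with probability p = λ_P/(λ_P+λ_Q) = 3.6/10.3 ≈ 0.3495.
So K ~ Binomial(6, 3.6/10.3): P(K = 0) = C(6,0) · (3.6/10.3)^0 · (6.7/10.3)^6 ≈ 0.0758.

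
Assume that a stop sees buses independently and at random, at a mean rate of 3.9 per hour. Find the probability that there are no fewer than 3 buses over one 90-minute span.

Over the interval, μ = 3.9 × 1.5 = 5.85 (a 90-minute span = 1.5 hours).
P(N ≥ 3) = 1 − P(N ≤ 2) = 1 − Σ_{j=0}^{2} e^(−μ) μ^j/j! ≈ 0.9310.

0.9310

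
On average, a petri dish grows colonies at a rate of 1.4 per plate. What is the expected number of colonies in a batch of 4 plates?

E[N] = λt = 1.4 × 4 = 5.6 (a batch of 4 plates = 4 plates).

5.6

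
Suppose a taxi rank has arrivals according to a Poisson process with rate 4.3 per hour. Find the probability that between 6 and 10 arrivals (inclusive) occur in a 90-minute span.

0.5596

Over the interval, μ = 4.3 × 1.5 = 6.45 (a 90-minute span = 1.5 hours).
P(6 ≤ N ≤ 10) = Σ_{j=6}^{10} e^(−6.45) · 6.45^j/j! ≈ 0.5596.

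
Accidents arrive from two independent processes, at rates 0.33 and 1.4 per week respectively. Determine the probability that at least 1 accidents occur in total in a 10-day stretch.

0.9155

Independent Poisson processes superpose: combined rate λ = 0.33 + 1.4 = 1.73 per week.
Over the interval, μ = 1.73 × 10/7 ≈ 2.47143 (a 10-day stretch = 10/7 weeks).
P(N ≥ 1) = 1 − P(N ≤ 0) ≈ 0.9155.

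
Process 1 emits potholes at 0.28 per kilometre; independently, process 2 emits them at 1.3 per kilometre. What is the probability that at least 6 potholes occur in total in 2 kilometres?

Independent Poisson processes superpose: combined rate λ = 0.28 + 1.3 = 1.58 per kilometre.
Over the interval, μ = 1.58 × 2 = 3.16 (2 kilometres).
P(N ≥ 6) = 1 − P(N ≤ 5) ≈ 0.1009.

0.1009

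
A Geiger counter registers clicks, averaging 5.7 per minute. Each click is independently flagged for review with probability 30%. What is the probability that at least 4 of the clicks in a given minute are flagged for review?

Thinning: the clicks that are flagged for review themselves form a Poisson process with rate 0.3 × 5.7 = 1.71 per minute.
So μ = 1.71.
P(N ≥ 4) = 1 − P(N ≤ 3) ≈ 0.0947.

0.0947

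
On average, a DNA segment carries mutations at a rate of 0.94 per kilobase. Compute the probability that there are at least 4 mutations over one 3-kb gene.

0.3125

Over the interval, μ = 0.94 × 3 = 2.82 (a 3-kb gene = 3 kilobases).
P(N ≥ 4) = 1 − P(N ≤ 3) = 1 − Σ_{j=0}^{3} e^(−μ) μ^j/j! ≈ 0.3125.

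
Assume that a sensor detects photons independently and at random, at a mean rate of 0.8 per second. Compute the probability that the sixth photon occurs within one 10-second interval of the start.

Over the interval, μ = 0.8 × 10 = 8 (a 10-second interval = 10 seconds).
The sixth arrival falls in the interval iff at least 6 events occur there: P(S_6 ≤ t) = P(N ≥ 6) = 1 − P(N ≤ 5) ≈ 0.8088.

0.8088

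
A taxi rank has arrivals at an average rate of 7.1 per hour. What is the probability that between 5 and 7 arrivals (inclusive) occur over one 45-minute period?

Over the interval, μ = 7.1 × 0.75 = 5.325 (a 45-minute period = 0.75 hours).
P(5 ≤ N ≤ 7) = Σ_{j=5}^{7} e^(−5.325) · 5.325^j/j! ≈ 0.4451.

0.4451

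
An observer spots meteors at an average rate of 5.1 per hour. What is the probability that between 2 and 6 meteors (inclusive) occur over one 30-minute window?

0.7072

Over the interval, μ = 5.1 × 0.5 = 2.55 (a 30-minute window = 0.5 hours).
P(2 ≤ N ≤ 6) = Σ_{j=2}^{6} e^(−2.55) · 2.55^j/j! ≈ 0.7072.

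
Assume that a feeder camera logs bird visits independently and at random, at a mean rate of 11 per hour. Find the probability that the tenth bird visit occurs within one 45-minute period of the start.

Over the interval, μ = 11 × 0.75 = 8.25 (a 45-minute period = 0.75 hours).
The tenth arrival falls in the interval iff at least 10 events occur there: P(S_10 ≤ t) = P(N ≥ 10) = 1 − P(N ≤ 9) ≈ 0.3148.

0.3148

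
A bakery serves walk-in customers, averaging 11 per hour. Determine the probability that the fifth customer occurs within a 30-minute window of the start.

Over the interval, μ = 11 × 0.5 = 5.5 (a 30-minute window = 0.5 hours).
The fifth arrival falls in the interval iff at least 5 events occur there: P(S_5 ≤ t) = P(N ≥ 5) = 1 − P(N ≤ 4) ≈ 0.6425.

0.6425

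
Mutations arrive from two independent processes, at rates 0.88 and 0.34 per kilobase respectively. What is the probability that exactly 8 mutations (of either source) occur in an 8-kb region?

0.1179

Independent Poisson processes superpose: combined rate λ = 0.88 + 0.34 = 1.22 per kilobase.
Over the interval, μ = 1.22 × 8 = 9.76 (an 8-kb region = 8 kilobases).
P(N = 8) = e^(−9.76) · 9.76^8/8! ≈ 0.1179.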